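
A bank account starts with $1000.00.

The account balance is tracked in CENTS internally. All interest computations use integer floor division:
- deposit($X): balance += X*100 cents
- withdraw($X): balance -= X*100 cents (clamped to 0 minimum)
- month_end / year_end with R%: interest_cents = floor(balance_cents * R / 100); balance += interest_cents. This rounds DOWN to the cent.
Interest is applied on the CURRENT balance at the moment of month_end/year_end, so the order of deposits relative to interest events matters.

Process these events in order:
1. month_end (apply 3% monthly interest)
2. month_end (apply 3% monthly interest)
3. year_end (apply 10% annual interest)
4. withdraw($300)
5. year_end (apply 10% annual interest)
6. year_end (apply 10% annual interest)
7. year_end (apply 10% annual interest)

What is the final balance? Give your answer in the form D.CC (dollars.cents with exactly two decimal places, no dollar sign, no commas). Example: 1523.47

After 1 (month_end (apply 3% monthly interest)): balance=$1030.00 total_interest=$30.00
After 2 (month_end (apply 3% monthly interest)): balance=$1060.90 total_interest=$60.90
After 3 (year_end (apply 10% annual interest)): balance=$1166.99 total_interest=$166.99
After 4 (withdraw($300)): balance=$866.99 total_interest=$166.99
After 5 (year_end (apply 10% annual interest)): balance=$953.68 total_interest=$253.68
After 6 (year_end (apply 10% annual interest)): balance=$1049.04 total_interest=$349.04
After 7 (year_end (apply 10% annual interest)): balance=$1153.94 total_interest=$453.94

Answer: 1153.94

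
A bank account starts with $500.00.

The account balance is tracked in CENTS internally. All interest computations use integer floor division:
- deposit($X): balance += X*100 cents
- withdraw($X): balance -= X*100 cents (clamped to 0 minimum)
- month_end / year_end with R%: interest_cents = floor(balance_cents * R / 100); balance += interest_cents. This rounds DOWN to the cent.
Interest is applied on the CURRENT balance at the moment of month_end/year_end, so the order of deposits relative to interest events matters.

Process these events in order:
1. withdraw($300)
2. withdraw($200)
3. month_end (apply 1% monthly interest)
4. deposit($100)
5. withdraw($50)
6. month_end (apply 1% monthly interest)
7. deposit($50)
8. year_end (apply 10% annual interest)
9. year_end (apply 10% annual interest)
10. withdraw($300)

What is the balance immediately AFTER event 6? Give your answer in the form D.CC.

After 1 (withdraw($300)): balance=$200.00 total_interest=$0.00
After 2 (withdraw($200)): balance=$0.00 total_interest=$0.00
After 3 (month_end (apply 1% monthly interest)): balance=$0.00 total_interest=$0.00
After 4 (deposit($100)): balance=$100.00 total_interest=$0.00
After 5 (withdraw($50)): balance=$50.00 total_interest=$0.00
After 6 (month_end (apply 1% monthly interest)): balance=$50.50 total_interest=$0.50

Answer: 50.50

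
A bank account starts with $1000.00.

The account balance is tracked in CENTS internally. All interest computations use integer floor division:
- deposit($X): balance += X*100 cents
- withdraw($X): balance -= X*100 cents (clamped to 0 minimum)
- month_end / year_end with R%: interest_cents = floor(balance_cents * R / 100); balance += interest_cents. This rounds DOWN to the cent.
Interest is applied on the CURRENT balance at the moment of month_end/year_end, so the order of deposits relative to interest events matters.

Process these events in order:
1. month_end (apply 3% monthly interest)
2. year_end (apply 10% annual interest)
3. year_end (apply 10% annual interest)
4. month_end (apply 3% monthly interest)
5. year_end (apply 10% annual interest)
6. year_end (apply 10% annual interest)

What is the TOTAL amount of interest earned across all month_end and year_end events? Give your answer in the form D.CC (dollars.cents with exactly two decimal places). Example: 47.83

Answer: 553.24

Derivation:
After 1 (month_end (apply 3% monthly interest)): balance=$1030.00 total_interest=$30.00
After 2 (year_end (apply 10% annual interest)): balance=$1133.00 total_interest=$133.00
After 3 (year_end (apply 10% annual interest)): balance=$1246.30 total_interest=$246.30
After 4 (month_end (apply 3% monthly interest)): balance=$1283.68 total_interest=$283.68
After 5 (year_end (apply 10% annual interest)): balance=$1412.04 total_interest=$412.04
After 6 (year_end (apply 10% annual interest)): balance=$1553.24 total_interest=$553.24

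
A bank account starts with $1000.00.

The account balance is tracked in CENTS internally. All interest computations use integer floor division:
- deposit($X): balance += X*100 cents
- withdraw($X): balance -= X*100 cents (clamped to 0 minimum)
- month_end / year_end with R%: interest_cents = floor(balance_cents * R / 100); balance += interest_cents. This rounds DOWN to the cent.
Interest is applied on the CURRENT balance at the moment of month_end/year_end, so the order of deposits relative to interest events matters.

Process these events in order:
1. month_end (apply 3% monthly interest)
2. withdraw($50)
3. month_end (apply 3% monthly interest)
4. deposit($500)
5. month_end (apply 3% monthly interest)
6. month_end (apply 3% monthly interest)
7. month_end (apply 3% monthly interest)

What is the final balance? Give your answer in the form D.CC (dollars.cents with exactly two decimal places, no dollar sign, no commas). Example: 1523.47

Answer: 1649.35

Derivation:
After 1 (month_end (apply 3% monthly interest)): balance=$1030.00 total_interest=$30.00
After 2 (withdraw($50)): balance=$980.00 total_interest=$30.00
After 3 (month_end (apply 3% monthly interest)): balance=$1009.40 total_interest=$59.40
After 4 (deposit($500)): balance=$1509.40 total_interest=$59.40
After 5 (month_end (apply 3% monthly interest)): balance=$1554.68 total_interest=$104.68
After 6 (month_end (apply 3% monthly interest)): balance=$1601.32 total_interest=$151.32
After 7 (month_end (apply 3% monthly interest)): balance=$1649.35 total_interest=$199.35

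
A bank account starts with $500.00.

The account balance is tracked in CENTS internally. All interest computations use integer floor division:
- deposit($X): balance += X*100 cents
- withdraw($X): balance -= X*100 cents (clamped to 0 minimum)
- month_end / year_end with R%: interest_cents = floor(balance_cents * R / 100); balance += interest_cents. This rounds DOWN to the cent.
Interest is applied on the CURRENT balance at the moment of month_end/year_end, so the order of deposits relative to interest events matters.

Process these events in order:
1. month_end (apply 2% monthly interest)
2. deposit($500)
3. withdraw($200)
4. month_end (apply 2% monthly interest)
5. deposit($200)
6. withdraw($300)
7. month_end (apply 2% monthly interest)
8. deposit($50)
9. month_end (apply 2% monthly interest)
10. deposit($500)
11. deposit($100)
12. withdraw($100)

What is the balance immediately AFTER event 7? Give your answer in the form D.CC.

After 1 (month_end (apply 2% monthly interest)): balance=$510.00 total_interest=$10.00
After 2 (deposit($500)): balance=$1010.00 total_interest=$10.00
After 3 (withdraw($200)): balance=$810.00 total_interest=$10.00
After 4 (month_end (apply 2% monthly interest)): balance=$826.20 total_interest=$26.20
After 5 (deposit($200)): balance=$1026.20 total_interest=$26.20
After 6 (withdraw($300)): balance=$726.20 total_interest=$26.20
After 7 (month_end (apply 2% monthly interest)): balance=$740.72 total_interest=$40.72

Answer: 740.72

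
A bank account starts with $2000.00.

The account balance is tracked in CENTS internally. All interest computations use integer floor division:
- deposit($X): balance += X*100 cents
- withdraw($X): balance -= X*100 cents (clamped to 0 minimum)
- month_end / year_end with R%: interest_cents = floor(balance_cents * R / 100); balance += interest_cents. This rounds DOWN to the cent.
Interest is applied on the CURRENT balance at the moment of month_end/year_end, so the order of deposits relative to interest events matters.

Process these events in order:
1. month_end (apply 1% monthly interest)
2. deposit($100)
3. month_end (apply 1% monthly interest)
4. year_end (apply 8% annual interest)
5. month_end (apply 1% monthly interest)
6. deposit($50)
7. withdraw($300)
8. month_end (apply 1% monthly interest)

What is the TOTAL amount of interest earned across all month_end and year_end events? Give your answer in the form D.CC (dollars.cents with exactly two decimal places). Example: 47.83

After 1 (month_end (apply 1% monthly interest)): balance=$2020.00 total_interest=$20.00
After 2 (deposit($100)): balance=$2120.00 total_interest=$20.00
After 3 (month_end (apply 1% monthly interest)): balance=$2141.20 total_interest=$41.20
After 4 (year_end (apply 8% annual interest)): balance=$2312.49 total_interest=$212.49
After 5 (month_end (apply 1% monthly interest)): balance=$2335.61 total_interest=$235.61
After 6 (deposit($50)): balance=$2385.61 total_interest=$235.61
After 7 (withdraw($300)): balance=$2085.61 total_interest=$235.61
After 8 (month_end (apply 1% monthly interest)): balance=$2106.46 total_interest=$256.46

Answer: 256.46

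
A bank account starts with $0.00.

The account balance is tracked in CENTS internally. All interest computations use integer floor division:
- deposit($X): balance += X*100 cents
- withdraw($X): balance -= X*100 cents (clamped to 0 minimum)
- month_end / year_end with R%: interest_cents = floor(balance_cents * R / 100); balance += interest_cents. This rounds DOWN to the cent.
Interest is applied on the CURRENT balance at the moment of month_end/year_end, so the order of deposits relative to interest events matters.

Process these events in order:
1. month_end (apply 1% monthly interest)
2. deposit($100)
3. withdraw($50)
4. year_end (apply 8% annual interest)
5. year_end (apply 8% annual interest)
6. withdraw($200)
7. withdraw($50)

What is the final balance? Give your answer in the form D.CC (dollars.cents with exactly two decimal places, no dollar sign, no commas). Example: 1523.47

After 1 (month_end (apply 1% monthly interest)): balance=$0.00 total_interest=$0.00
After 2 (deposit($100)): balance=$100.00 total_interest=$0.00
After 3 (withdraw($50)): balance=$50.00 total_interest=$0.00
After 4 (year_end (apply 8% annual interest)): balance=$54.00 total_interest=$4.00
After 5 (year_end (apply 8% annual interest)): balance=$58.32 total_interest=$8.32
After 6 (withdraw($200)): balance=$0.00 total_interest=$8.32
After 7 (withdraw($50)): balance=$0.00 total_interest=$8.32

Answer: 0.00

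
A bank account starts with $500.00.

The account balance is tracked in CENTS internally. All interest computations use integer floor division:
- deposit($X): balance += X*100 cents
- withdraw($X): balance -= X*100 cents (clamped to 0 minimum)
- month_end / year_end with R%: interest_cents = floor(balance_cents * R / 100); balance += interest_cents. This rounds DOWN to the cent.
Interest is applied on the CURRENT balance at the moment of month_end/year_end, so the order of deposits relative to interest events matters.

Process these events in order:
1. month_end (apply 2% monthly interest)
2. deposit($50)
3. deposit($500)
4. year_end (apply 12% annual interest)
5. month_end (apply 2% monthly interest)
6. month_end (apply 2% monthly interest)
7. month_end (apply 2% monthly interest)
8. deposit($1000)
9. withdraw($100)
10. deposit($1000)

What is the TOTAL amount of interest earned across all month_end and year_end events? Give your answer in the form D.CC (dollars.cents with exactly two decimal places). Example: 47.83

Answer: 209.85

Derivation:
After 1 (month_end (apply 2% monthly interest)): balance=$510.00 total_interest=$10.00
After 2 (deposit($50)): balance=$560.00 total_interest=$10.00
After 3 (deposit($500)): balance=$1060.00 total_interest=$10.00
After 4 (year_end (apply 12% annual interest)): balance=$1187.20 total_interest=$137.20
After 5 (month_end (apply 2% monthly interest)): balance=$1210.94 total_interest=$160.94
After 6 (month_end (apply 2% monthly interest)): balance=$1235.15 total_interest=$185.15
After 7 (month_end (apply 2% monthly interest)): balance=$1259.85 total_interest=$209.85
After 8 (deposit($1000)): balance=$2259.85 total_interest=$209.85
After 9 (withdraw($100)): balance=$2159.85 total_interest=$209.85
After 10 (deposit($1000)): balance=$3159.85 total_interest=$209.85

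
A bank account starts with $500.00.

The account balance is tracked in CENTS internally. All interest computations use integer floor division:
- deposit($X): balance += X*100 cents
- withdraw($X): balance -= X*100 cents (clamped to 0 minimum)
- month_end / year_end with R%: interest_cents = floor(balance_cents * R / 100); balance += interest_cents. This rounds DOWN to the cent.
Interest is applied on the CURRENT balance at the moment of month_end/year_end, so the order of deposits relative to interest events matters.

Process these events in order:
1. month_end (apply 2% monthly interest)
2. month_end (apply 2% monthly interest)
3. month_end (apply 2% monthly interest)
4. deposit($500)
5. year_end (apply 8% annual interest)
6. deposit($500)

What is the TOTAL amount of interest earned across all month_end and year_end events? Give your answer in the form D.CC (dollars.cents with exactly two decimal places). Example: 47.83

Answer: 113.04

Derivation:
After 1 (month_end (apply 2% monthly interest)): balance=$510.00 total_interest=$10.00
After 2 (month_end (apply 2% monthly interest)): balance=$520.20 total_interest=$20.20
After 3 (month_end (apply 2% monthly interest)): balance=$530.60 total_interest=$30.60
After 4 (deposit($500)): balance=$1030.60 total_interest=$30.60
After 5 (year_end (apply 8% annual interest)): balance=$1113.04 total_interest=$113.04
After 6 (deposit($500)): balance=$1613.04 total_interest=$113.04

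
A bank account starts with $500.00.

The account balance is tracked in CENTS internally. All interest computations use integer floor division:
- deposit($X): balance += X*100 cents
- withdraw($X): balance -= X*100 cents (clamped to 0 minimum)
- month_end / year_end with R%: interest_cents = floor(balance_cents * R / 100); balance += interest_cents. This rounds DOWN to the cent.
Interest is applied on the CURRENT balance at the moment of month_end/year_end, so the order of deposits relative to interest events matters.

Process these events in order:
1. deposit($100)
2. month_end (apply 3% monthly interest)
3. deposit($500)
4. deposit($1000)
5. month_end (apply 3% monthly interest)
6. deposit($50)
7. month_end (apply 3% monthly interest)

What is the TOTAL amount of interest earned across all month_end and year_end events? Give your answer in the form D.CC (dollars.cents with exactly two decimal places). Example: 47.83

Answer: 148.48

Derivation:
After 1 (deposit($100)): balance=$600.00 total_interest=$0.00
After 2 (month_end (apply 3% monthly interest)): balance=$618.00 total_interest=$18.00
After 3 (deposit($500)): balance=$1118.00 total_interest=$18.00
After 4 (deposit($1000)): balance=$2118.00 total_interest=$18.00
After 5 (month_end (apply 3% monthly interest)): balance=$2181.54 total_interest=$81.54
After 6 (deposit($50)): balance=$2231.54 total_interest=$81.54
After 7 (month_end (apply 3% monthly interest)): balance=$2298.48 total_interest=$148.48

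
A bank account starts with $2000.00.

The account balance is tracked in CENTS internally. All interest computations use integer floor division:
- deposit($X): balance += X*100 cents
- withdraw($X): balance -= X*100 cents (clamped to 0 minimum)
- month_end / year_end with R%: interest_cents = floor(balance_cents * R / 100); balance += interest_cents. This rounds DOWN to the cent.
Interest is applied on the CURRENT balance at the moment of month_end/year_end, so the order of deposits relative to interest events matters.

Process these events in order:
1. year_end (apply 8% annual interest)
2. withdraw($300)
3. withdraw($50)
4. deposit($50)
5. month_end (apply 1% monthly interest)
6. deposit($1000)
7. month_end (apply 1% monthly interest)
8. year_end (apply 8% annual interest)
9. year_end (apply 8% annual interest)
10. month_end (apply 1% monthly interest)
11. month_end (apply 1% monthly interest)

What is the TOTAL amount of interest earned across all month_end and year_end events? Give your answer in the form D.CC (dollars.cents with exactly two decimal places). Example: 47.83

Answer: 759.32

Derivation:
After 1 (year_end (apply 8% annual interest)): balance=$2160.00 total_interest=$160.00
After 2 (withdraw($300)): balance=$1860.00 total_interest=$160.00
After 3 (withdraw($50)): balance=$1810.00 total_interest=$160.00
After 4 (deposit($50)): balance=$1860.00 total_interest=$160.00
After 5 (month_end (apply 1% monthly interest)): balance=$1878.60 total_interest=$178.60
After 6 (deposit($1000)): balance=$2878.60 total_interest=$178.60
After 7 (month_end (apply 1% monthly interest)): balance=$2907.38 total_interest=$207.38
After 8 (year_end (apply 8% annual interest)): balance=$3139.97 total_interest=$439.97
After 9 (year_end (apply 8% annual interest)): balance=$3391.16 total_interest=$691.16
After 10 (month_end (apply 1% monthly interest)): balance=$3425.07 total_interest=$725.07
After 11 (month_end (apply 1% monthly interest)): balance=$3459.32 total_interest=$759.32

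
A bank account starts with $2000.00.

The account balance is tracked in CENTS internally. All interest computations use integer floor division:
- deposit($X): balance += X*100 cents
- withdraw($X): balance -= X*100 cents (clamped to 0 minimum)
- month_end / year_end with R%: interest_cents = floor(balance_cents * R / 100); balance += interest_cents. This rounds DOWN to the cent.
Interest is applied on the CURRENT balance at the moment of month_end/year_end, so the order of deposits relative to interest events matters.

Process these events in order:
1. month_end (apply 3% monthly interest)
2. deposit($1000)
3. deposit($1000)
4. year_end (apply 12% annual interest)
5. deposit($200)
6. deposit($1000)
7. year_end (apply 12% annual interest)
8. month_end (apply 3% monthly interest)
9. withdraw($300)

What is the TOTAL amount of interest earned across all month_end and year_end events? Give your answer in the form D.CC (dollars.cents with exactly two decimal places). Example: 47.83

After 1 (month_end (apply 3% monthly interest)): balance=$2060.00 total_interest=$60.00
After 2 (deposit($1000)): balance=$3060.00 total_interest=$60.00
After 3 (deposit($1000)): balance=$4060.00 total_interest=$60.00
After 4 (year_end (apply 12% annual interest)): balance=$4547.20 total_interest=$547.20
After 5 (deposit($200)): balance=$4747.20 total_interest=$547.20
After 6 (deposit($1000)): balance=$5747.20 total_interest=$547.20
After 7 (year_end (apply 12% annual interest)): balance=$6436.86 total_interest=$1236.86
After 8 (month_end (apply 3% monthly interest)): balance=$6629.96 total_interest=$1429.96
After 9 (withdraw($300)): balance=$6329.96 total_interest=$1429.96

Answer: 1429.96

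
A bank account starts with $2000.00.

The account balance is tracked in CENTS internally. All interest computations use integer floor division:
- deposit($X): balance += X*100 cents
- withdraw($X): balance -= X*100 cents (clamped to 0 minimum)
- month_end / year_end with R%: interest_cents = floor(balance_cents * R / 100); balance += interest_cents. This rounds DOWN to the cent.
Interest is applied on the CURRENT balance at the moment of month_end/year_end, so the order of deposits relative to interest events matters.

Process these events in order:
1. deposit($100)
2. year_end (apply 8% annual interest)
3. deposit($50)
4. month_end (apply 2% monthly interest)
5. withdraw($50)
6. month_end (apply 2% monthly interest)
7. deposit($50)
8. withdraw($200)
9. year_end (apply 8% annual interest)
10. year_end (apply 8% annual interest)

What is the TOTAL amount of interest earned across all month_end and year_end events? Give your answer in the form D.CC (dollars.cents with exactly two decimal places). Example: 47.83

Answer: 628.48

Derivation:
After 1 (deposit($100)): balance=$2100.00 total_interest=$0.00
After 2 (year_end (apply 8% annual interest)): balance=$2268.00 total_interest=$168.00
After 3 (deposit($50)): balance=$2318.00 total_interest=$168.00
After 4 (month_end (apply 2% monthly interest)): balance=$2364.36 total_interest=$214.36
After 5 (withdraw($50)): balance=$2314.36 total_interest=$214.36
After 6 (month_end (apply 2% monthly interest)): balance=$2360.64 total_interest=$260.64
After 7 (deposit($50)): balance=$2410.64 total_interest=$260.64
After 8 (withdraw($200)): balance=$2210.64 total_interest=$260.64
After 9 (year_end (apply 8% annual interest)): balance=$2387.49 total_interest=$437.49
After 10 (year_end (apply 8% annual interest)): balance=$2578.48 total_interest=$628.48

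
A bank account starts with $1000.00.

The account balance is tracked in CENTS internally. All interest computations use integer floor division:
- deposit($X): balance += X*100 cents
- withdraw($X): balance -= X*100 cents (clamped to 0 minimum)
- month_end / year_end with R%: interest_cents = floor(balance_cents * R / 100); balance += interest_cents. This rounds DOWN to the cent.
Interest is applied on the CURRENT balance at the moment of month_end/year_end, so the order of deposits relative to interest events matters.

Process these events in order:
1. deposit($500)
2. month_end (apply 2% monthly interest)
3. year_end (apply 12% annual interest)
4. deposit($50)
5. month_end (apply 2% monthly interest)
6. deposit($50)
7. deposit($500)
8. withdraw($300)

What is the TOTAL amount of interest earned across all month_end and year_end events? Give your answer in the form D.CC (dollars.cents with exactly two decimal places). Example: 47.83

After 1 (deposit($500)): balance=$1500.00 total_interest=$0.00
After 2 (month_end (apply 2% monthly interest)): balance=$1530.00 total_interest=$30.00
After 3 (year_end (apply 12% annual interest)): balance=$1713.60 total_interest=$213.60
After 4 (deposit($50)): balance=$1763.60 total_interest=$213.60
After 5 (month_end (apply 2% monthly interest)): balance=$1798.87 total_interest=$248.87
After 6 (deposit($50)): balance=$1848.87 total_interest=$248.87
After 7 (deposit($500)): balance=$2348.87 total_interest=$248.87
After 8 (withdraw($300)): balance=$2048.87 total_interest=$248.87

Answer: 248.87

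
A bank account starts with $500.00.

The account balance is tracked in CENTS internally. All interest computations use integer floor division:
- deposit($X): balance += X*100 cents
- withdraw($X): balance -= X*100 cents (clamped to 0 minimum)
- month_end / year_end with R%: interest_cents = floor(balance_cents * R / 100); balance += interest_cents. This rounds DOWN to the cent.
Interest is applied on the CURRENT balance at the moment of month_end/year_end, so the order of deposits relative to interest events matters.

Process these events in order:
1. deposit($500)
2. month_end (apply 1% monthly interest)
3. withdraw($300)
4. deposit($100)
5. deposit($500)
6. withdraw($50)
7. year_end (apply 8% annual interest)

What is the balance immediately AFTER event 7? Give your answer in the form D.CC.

After 1 (deposit($500)): balance=$1000.00 total_interest=$0.00
After 2 (month_end (apply 1% monthly interest)): balance=$1010.00 total_interest=$10.00
After 3 (withdraw($300)): balance=$710.00 total_interest=$10.00
After 4 (deposit($100)): balance=$810.00 total_interest=$10.00
After 5 (deposit($500)): balance=$1310.00 total_interest=$10.00
After 6 (withdraw($50)): balance=$1260.00 total_interest=$10.00
After 7 (year_end (apply 8% annual interest)): balance=$1360.80 total_interest=$110.80

Answer: 1360.80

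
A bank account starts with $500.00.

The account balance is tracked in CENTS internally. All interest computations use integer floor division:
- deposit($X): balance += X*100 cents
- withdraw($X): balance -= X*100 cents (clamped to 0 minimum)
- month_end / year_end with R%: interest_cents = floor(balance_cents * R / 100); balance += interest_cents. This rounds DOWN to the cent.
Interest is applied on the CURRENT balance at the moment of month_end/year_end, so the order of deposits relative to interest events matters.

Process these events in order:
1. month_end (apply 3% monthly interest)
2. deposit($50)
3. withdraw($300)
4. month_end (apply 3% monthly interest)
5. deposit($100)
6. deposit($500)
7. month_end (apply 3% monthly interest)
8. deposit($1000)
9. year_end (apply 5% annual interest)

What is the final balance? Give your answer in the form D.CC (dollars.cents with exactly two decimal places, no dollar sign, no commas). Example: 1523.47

Answer: 1994.08

Derivation:
After 1 (month_end (apply 3% monthly interest)): balance=$515.00 total_interest=$15.00
After 2 (deposit($50)): balance=$565.00 total_interest=$15.00
After 3 (withdraw($300)): balance=$265.00 total_interest=$15.00
After 4 (month_end (apply 3% monthly interest)): balance=$272.95 total_interest=$22.95
After 5 (deposit($100)): balance=$372.95 total_interest=$22.95
After 6 (deposit($500)): balance=$872.95 total_interest=$22.95
After 7 (month_end (apply 3% monthly interest)): balance=$899.13 total_interest=$49.13
After 8 (deposit($1000)): balance=$1899.13 total_interest=$49.13
After 9 (year_end (apply 5% annual interest)): balance=$1994.08 total_interest=$144.08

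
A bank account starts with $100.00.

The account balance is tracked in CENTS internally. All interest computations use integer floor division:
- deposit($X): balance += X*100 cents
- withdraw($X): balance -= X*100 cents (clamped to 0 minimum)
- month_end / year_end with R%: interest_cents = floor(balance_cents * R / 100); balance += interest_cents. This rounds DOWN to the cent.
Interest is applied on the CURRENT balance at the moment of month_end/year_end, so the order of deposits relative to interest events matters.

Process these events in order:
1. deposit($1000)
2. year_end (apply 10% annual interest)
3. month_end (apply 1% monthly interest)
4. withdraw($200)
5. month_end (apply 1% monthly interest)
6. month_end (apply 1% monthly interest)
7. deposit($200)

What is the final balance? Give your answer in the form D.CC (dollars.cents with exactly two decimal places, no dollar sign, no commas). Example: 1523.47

Answer: 1242.64

Derivation:
After 1 (deposit($1000)): balance=$1100.00 total_interest=$0.00
After 2 (year_end (apply 10% annual interest)): balance=$1210.00 total_interest=$110.00
After 3 (month_end (apply 1% monthly interest)): balance=$1222.10 total_interest=$122.10
After 4 (withdraw($200)): balance=$1022.10 total_interest=$122.10
After 5 (month_end (apply 1% monthly interest)): balance=$1032.32 total_interest=$132.32
After 6 (month_end (apply 1% monthly interest)): balance=$1042.64 total_interest=$142.64
After 7 (deposit($200)): balance=$1242.64 total_interest=$142.64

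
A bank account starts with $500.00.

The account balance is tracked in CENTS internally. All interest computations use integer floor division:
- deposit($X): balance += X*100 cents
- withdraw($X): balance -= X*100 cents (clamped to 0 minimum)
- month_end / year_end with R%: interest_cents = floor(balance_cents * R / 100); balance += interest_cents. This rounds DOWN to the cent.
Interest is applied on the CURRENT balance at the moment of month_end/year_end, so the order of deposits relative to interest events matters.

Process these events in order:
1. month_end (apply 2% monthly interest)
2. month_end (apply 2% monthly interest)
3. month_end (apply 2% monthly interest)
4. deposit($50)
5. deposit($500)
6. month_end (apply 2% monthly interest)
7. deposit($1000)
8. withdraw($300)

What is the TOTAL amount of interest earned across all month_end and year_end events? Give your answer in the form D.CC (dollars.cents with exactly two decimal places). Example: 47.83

After 1 (month_end (apply 2% monthly interest)): balance=$510.00 total_interest=$10.00
After 2 (month_end (apply 2% monthly interest)): balance=$520.20 total_interest=$20.20
After 3 (month_end (apply 2% monthly interest)): balance=$530.60 total_interest=$30.60
After 4 (deposit($50)): balance=$580.60 total_interest=$30.60
After 5 (deposit($500)): balance=$1080.60 total_interest=$30.60
After 6 (month_end (apply 2% monthly interest)): balance=$1102.21 total_interest=$52.21
After 7 (deposit($1000)): balance=$2102.21 total_interest=$52.21
After 8 (withdraw($300)): balance=$1802.21 total_interest=$52.21

Answer: 52.21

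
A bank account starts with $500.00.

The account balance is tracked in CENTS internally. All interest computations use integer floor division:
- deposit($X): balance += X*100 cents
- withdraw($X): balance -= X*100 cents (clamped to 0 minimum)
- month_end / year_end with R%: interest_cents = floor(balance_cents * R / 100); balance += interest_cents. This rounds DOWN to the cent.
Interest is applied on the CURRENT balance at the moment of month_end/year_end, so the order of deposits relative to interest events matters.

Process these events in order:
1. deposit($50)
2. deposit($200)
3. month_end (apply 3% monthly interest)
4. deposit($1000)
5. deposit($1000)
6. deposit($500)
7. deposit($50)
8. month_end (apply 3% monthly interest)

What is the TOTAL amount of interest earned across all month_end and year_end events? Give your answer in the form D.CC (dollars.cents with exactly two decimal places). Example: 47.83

Answer: 122.17

Derivation:
After 1 (deposit($50)): balance=$550.00 total_interest=$0.00
After 2 (deposit($200)): balance=$750.00 total_interest=$0.00
After 3 (month_end (apply 3% monthly interest)): balance=$772.50 total_interest=$22.50
After 4 (deposit($1000)): balance=$1772.50 total_interest=$22.50
After 5 (deposit($1000)): balance=$2772.50 total_interest=$22.50
After 6 (deposit($500)): balance=$3272.50 total_interest=$22.50
After 7 (deposit($50)): balance=$3322.50 total_interest=$22.50
After 8 (month_end (apply 3% monthly interest)): balance=$3422.17 total_interest=$122.17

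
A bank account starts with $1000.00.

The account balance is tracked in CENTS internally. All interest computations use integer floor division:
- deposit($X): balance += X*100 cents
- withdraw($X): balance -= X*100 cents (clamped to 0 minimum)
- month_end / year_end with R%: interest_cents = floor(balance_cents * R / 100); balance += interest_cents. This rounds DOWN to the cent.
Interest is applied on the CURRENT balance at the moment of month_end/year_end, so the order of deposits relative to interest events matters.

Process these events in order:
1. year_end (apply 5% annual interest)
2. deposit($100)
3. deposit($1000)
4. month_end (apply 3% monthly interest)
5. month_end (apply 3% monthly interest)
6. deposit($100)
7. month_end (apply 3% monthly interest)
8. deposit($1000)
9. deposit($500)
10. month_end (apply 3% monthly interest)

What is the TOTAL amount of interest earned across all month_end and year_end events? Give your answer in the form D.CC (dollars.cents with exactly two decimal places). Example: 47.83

After 1 (year_end (apply 5% annual interest)): balance=$1050.00 total_interest=$50.00
After 2 (deposit($100)): balance=$1150.00 total_interest=$50.00
After 3 (deposit($1000)): balance=$2150.00 total_interest=$50.00
After 4 (month_end (apply 3% monthly interest)): balance=$2214.50 total_interest=$114.50
After 5 (month_end (apply 3% monthly interest)): balance=$2280.93 total_interest=$180.93
After 6 (deposit($100)): balance=$2380.93 total_interest=$180.93
After 7 (month_end (apply 3% monthly interest)): balance=$2452.35 total_interest=$252.35
After 8 (deposit($1000)): balance=$3452.35 total_interest=$252.35
After 9 (deposit($500)): balance=$3952.35 total_interest=$252.35
After 10 (month_end (apply 3% monthly interest)): balance=$4070.92 total_interest=$370.92

Answer: 370.92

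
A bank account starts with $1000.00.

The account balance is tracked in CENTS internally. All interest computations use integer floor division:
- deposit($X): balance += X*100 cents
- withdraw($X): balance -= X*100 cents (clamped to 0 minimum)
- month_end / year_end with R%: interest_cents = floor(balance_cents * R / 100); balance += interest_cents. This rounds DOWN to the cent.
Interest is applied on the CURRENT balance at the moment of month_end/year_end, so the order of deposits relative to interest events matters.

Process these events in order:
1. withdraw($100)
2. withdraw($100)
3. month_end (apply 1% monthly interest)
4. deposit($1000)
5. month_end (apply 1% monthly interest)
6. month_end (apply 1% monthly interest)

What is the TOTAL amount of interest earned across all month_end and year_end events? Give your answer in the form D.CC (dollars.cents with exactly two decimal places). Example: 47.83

Answer: 44.34

Derivation:
After 1 (withdraw($100)): balance=$900.00 total_interest=$0.00
After 2 (withdraw($100)): balance=$800.00 total_interest=$0.00
After 3 (month_end (apply 1% monthly interest)): balance=$808.00 total_interest=$8.00
After 4 (deposit($1000)): balance=$1808.00 total_interest=$8.00
After 5 (month_end (apply 1% monthly interest)): balance=$1826.08 total_interest=$26.08
After 6 (month_end (apply 1% monthly interest)): balance=$1844.34 total_interest=$44.34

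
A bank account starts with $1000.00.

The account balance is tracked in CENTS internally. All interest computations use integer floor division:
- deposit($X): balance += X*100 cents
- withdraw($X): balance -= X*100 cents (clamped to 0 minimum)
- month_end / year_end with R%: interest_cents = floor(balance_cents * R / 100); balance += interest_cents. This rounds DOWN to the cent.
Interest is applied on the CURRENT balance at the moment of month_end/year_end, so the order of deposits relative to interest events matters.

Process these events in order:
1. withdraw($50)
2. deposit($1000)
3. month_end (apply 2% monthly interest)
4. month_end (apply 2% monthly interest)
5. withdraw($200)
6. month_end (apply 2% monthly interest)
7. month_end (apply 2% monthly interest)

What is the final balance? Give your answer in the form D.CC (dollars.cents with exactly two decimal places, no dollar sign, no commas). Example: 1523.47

Answer: 1902.65

Derivation:
After 1 (withdraw($50)): balance=$950.00 total_interest=$0.00
After 2 (deposit($1000)): balance=$1950.00 total_interest=$0.00
After 3 (month_end (apply 2% monthly interest)): balance=$1989.00 total_interest=$39.00
After 4 (month_end (apply 2% monthly interest)): balance=$2028.78 total_interest=$78.78
After 5 (withdraw($200)): balance=$1828.78 total_interest=$78.78
After 6 (month_end (apply 2% monthly interest)): balance=$1865.35 total_interest=$115.35
After 7 (month_end (apply 2% monthly interest)): balance=$1902.65 total_interest=$152.65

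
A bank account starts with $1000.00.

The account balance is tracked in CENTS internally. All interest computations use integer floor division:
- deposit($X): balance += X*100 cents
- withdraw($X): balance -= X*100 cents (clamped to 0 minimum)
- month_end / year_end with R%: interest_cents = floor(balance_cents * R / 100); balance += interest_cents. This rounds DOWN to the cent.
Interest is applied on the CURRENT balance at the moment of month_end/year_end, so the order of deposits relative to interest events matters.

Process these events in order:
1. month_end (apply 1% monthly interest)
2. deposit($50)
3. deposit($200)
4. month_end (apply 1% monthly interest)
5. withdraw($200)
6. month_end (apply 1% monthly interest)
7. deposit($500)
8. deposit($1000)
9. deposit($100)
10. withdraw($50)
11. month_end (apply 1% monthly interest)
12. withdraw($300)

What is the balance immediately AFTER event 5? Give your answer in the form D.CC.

Answer: 1072.60

Derivation:
After 1 (month_end (apply 1% monthly interest)): balance=$1010.00 total_interest=$10.00
After 2 (deposit($50)): balance=$1060.00 total_interest=$10.00
After 3 (deposit($200)): balance=$1260.00 total_interest=$10.00
After 4 (month_end (apply 1% monthly interest)): balance=$1272.60 total_interest=$22.60
After 5 (withdraw($200)): balance=$1072.60 total_interest=$22.60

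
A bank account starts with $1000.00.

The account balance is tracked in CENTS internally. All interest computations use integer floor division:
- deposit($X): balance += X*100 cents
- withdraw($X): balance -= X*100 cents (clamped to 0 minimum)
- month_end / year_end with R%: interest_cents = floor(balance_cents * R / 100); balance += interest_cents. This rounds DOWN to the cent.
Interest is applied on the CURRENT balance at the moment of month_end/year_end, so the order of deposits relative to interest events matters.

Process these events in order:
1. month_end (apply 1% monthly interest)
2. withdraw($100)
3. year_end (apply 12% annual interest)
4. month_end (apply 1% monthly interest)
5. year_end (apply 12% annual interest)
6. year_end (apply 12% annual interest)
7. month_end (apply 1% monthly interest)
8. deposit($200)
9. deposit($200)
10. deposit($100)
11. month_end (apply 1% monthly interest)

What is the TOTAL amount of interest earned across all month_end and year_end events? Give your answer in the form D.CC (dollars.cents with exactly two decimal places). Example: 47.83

After 1 (month_end (apply 1% monthly interest)): balance=$1010.00 total_interest=$10.00
After 2 (withdraw($100)): balance=$910.00 total_interest=$10.00
After 3 (year_end (apply 12% annual interest)): balance=$1019.20 total_interest=$119.20
After 4 (month_end (apply 1% monthly interest)): balance=$1029.39 total_interest=$129.39
After 5 (year_end (apply 12% annual interest)): balance=$1152.91 total_interest=$252.91
After 6 (year_end (apply 12% annual interest)): balance=$1291.25 total_interest=$391.25
After 7 (month_end (apply 1% monthly interest)): balance=$1304.16 total_interest=$404.16
After 8 (deposit($200)): balance=$1504.16 total_interest=$404.16
After 9 (deposit($200)): balance=$1704.16 total_interest=$404.16
After 10 (deposit($100)): balance=$1804.16 total_interest=$404.16
After 11 (month_end (apply 1% monthly interest)): balance=$1822.20 total_interest=$422.20

Answer: 422.20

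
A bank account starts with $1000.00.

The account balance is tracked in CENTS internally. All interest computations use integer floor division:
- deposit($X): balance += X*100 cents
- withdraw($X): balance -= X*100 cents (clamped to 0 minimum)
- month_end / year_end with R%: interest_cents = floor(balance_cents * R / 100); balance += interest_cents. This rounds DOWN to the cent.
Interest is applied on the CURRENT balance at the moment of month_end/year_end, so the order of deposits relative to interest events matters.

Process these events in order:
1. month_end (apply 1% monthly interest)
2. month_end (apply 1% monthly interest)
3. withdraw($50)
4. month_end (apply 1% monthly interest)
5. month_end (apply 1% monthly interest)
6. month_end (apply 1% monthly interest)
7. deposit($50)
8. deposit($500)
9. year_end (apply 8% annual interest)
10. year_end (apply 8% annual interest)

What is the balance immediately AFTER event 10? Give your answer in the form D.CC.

After 1 (month_end (apply 1% monthly interest)): balance=$1010.00 total_interest=$10.00
After 2 (month_end (apply 1% monthly interest)): balance=$1020.10 total_interest=$20.10
After 3 (withdraw($50)): balance=$970.10 total_interest=$20.10
After 4 (month_end (apply 1% monthly interest)): balance=$979.80 total_interest=$29.80
After 5 (month_end (apply 1% monthly interest)): balance=$989.59 total_interest=$39.59
After 6 (month_end (apply 1% monthly interest)): balance=$999.48 total_interest=$49.48
After 7 (deposit($50)): balance=$1049.48 total_interest=$49.48
After 8 (deposit($500)): balance=$1549.48 total_interest=$49.48
After 9 (year_end (apply 8% annual interest)): balance=$1673.43 total_interest=$173.43
After 10 (year_end (apply 8% annual interest)): balance=$1807.30 total_interest=$307.30

Answer: 1807.30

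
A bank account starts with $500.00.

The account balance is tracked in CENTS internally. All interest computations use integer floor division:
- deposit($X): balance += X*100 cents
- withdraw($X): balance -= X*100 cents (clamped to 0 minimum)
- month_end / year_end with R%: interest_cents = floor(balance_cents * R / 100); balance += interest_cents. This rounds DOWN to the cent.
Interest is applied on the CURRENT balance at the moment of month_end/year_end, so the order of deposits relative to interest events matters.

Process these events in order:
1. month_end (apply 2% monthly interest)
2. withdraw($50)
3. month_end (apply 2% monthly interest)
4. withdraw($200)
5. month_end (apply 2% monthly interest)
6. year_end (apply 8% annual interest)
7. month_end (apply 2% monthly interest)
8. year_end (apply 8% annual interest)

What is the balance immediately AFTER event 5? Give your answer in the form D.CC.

After 1 (month_end (apply 2% monthly interest)): balance=$510.00 total_interest=$10.00
After 2 (withdraw($50)): balance=$460.00 total_interest=$10.00
After 3 (month_end (apply 2% monthly interest)): balance=$469.20 total_interest=$19.20
After 4 (withdraw($200)): balance=$269.20 total_interest=$19.20
After 5 (month_end (apply 2% monthly interest)): balance=$274.58 total_interest=$24.58

Answer: 274.58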